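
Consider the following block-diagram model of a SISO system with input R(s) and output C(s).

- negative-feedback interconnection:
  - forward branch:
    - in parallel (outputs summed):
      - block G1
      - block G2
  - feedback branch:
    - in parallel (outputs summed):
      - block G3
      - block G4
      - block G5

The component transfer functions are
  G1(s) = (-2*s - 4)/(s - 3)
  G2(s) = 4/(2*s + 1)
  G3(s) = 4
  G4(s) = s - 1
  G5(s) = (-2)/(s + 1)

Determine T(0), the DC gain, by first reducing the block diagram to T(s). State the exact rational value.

Answer: 16/19

Working:
Step 1. add G1, G2 (parallel) -> (-4*s^2 - 6*s - 16)/(2*s^2 - 5*s - 3)
Step 2. parallel reduction of G3, G4, G5 -> (s^2 + 4*s + 1)/(s + 1)
Step 3. reduce the feedback loop with forward (G1+G2) and return (G3+G4+G5) -> (4*s^3 + 10*s^2 + 22*s + 16)/(4*s^4 + 20*s^3 + 47*s^2 + 78*s + 19)
Step 3 gives the overall T(s). Then T(0) = 16/19.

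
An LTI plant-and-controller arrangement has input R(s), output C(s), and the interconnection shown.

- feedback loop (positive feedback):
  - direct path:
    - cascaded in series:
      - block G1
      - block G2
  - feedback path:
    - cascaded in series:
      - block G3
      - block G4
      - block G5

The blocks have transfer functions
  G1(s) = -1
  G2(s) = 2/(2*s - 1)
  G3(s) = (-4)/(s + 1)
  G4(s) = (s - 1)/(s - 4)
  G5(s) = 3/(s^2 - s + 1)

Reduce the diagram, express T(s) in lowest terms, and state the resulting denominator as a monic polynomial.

First reduce the diagram to T(s).

1. reduce the series chain G1, G2 -> (-2)/(2*s - 1)
2. series reduction of G3, G4, G5 -> (12 - 12*s)/(s^4 - 4*s^3 + s - 4)
3. close the feedback loop around (G1*G2), (G3*G4*G5) -> (-2*s^4 + 8*s^3 - 2*s + 8)/(2*s^5 - 9*s^4 + 4*s^3 + 2*s^2 - 33*s + 28)
No further cancellation is possible in the step-3 result, so that is T(s). Its denominator becomes monic after dividing by the leading coefficient 2.

Answer: s^5 - 9*s^4/2 + 2*s^3 + s^2 - 33*s/2 + 14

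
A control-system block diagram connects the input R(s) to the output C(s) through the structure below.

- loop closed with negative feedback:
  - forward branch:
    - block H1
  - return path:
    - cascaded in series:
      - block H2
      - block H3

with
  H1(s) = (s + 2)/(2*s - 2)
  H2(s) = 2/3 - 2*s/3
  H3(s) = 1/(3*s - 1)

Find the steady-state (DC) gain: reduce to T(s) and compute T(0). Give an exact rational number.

Reducing step by step:

Step 1: combine H2, H3 in series -> (2 - 2*s)/(9*s - 3)
Step 2: feedback reduction of H1, (H2*H3) -> (9*s^2 + 15*s - 6)/(16*s^2 - 26*s + 10)
The step-2 result is T(s). Setting s = 0: T(0) = -6/10 = -3/5.

Answer: -3/5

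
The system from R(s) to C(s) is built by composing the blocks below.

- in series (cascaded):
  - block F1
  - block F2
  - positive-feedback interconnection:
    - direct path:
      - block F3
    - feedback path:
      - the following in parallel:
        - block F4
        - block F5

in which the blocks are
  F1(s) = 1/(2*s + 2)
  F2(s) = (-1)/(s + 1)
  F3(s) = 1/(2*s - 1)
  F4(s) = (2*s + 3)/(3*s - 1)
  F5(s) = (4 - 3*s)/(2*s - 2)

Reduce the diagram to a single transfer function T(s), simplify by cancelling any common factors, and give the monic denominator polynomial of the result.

First reduce the diagram to T(s).

(1) sum the parallel branches F4, F5; result (-5*s^2 + 17*s - 10)/(6*s^2 - 8*s + 2)
(2) feedback reduction of F3, (F4+F5); result (6*s^2 - 8*s + 2)/(12*s^3 - 17*s^2 - 5*s + 8)
(3) combine F1, F2, [F3/(1-F3*(F4+F5))] in series; result (-3*s^2 + 4*s - 1)/(12*s^5 + 7*s^4 - 27*s^3 - 19*s^2 + 11*s + 8)
That last expression is T(s), already simplified. Scaling its denominator by 1/12 (the reciprocal of the leading coefficient) yields the monic denominator.

Answer: s^5 + 7*s^4/12 - 9*s^3/4 - 19*s^2/12 + 11*s/12 + 2/3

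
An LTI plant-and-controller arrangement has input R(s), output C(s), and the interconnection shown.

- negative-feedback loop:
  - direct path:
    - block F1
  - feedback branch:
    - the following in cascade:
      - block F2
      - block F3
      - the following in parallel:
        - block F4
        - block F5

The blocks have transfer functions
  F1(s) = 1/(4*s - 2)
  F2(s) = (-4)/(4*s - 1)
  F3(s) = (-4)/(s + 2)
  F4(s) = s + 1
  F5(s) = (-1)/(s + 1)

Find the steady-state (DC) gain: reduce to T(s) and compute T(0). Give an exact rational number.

1. reduce the parallel group F4, F5: (s^2 + 2*s)/(s + 1)
2. reduce the series chain F2, F3, (F4+F5): (16*s)/(4*s^2 + 3*s - 1)
3. close the feedback loop around F1, (F2*F3*(F4+F5)): (4*s^2 + 3*s - 1)/(16*s^3 + 4*s^2 + 6*s + 2)
Step 3 gives the overall T(s). Then T(0) = -1/2.

Therefore the answer is -1/2.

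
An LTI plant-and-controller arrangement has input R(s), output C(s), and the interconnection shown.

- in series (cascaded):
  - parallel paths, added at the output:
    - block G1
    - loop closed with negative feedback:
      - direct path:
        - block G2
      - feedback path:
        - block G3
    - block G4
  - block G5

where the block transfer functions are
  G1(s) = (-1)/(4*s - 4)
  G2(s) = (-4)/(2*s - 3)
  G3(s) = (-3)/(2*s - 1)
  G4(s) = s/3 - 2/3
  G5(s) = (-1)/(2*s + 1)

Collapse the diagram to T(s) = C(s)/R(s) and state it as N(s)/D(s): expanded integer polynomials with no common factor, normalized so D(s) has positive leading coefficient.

Answer: (-16*s^4 + 80*s^3 - 80*s^2 + 76*s - 27)/(96*s^4 - 240*s^3 + 408*s^2 - 84*s - 180)

Working:
Step 1: close the feedback loop around G2, G3: (4 - 8*s)/(4*s^2 - 8*s + 15)
Step 2: combine G1, [G2/(1+G2*G3)], G4 in parallel: (16*s^4 - 80*s^3 + 80*s^2 - 76*s + 27)/(48*s^3 - 144*s^2 + 276*s - 180)
Step 3: combine (G1+[G2/(1+G2*G3)]+G4), G5 in series - this is the overall T(s), already in the required normalized form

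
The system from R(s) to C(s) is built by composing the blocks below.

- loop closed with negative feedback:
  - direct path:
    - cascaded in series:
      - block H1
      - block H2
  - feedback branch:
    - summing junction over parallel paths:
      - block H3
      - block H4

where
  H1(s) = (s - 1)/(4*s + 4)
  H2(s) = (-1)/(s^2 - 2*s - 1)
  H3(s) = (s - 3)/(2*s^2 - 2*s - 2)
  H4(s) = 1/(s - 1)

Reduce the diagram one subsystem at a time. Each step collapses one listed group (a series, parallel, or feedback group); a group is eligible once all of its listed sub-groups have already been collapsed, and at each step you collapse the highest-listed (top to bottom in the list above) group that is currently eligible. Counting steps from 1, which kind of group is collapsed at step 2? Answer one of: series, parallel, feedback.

[1] combine H1, H2 in series
[2] combine H3, H4 in parallel
[3] reduce the feedback loop with forward (H1*H2) and return (H3+H4)
The group at step 2 is a parallel group.

Therefore the answer is parallel.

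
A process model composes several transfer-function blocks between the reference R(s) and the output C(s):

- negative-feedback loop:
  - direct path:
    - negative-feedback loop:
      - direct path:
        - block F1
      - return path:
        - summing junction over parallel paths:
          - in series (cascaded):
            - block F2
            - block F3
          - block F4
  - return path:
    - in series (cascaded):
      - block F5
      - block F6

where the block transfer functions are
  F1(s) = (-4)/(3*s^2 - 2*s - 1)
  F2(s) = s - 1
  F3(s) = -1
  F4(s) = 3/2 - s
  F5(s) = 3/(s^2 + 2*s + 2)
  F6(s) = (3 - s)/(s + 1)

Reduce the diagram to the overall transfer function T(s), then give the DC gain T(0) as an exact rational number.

Step 1: multiply F2, F3 (series) gives 1 - s
Step 2: combine (F2*F3), F4 in parallel gives 5/2 - 2*s
Step 3: feedback reduction of F1, ((F2*F3)+F4) gives (-4)/(3*s^2 + 6*s - 11)
Step 4: reduce the series chain F5, F6 gives (9 - 3*s)/(s^3 + 3*s^2 + 4*s + 2)
Step 5: collapse the loop ([F1/(1+F1*((F2*F3)+F4))] forward, (F5*F6) return) gives (-4*s^3 - 12*s^2 - 16*s - 8)/(3*s^5 + 15*s^4 + 19*s^3 - 3*s^2 - 20*s - 58)
DC gain: substitute s = 0 into T(s) from step 5: T(0) = -8/(-58) = 4/29.

Answer: 4/29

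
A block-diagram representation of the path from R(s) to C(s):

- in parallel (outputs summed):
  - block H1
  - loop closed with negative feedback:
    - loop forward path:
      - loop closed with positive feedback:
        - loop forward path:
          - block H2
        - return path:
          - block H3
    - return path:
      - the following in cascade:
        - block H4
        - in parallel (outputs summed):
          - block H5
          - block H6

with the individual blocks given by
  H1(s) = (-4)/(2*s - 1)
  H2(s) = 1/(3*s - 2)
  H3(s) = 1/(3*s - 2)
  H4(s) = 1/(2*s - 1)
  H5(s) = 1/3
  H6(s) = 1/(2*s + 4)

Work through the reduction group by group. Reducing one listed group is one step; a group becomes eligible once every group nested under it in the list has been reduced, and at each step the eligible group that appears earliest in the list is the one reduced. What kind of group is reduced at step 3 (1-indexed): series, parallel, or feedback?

[1] reduce the feedback loop with forward H2 and return H3
[2] reduce the parallel group H5, H6
[3] reduce the series chain H4, (H5+H6)
[4] apply the feedback formula to [H2/(1-H2*H3)], (H4*(H5+H6))
[5] reduce the parallel group H1, [[H2/(1-H2*H3)]/(1+[H2/(1-H2*H3)]*(H4*(H5+H6)))]
Step 3: series.

Hence the answer: series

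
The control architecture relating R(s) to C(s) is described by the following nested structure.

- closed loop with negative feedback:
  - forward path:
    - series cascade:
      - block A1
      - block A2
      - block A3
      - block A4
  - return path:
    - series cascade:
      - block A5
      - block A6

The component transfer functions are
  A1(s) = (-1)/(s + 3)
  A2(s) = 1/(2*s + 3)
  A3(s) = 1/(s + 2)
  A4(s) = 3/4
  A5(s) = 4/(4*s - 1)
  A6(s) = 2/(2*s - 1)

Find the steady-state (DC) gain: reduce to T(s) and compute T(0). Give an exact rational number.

Step 1 - reduce the series chain A1, A2, A3, A4 = (-3)/(8*s^3 + 52*s^2 + 108*s + 72)
Step 2 - series reduction of A5, A6 = 8/(8*s^2 - 6*s + 1)
Step 3 - reduce the feedback loop with forward (A1*A2*A3*A4) and return (A5*A6) = (-24*s^2 + 18*s - 3)/(64*s^5 + 368*s^4 + 560*s^3 - 20*s^2 - 324*s + 48)
The step-3 result is T(s). Setting s = 0: T(0) = -3/48 = -1/16.

Answer: -1/16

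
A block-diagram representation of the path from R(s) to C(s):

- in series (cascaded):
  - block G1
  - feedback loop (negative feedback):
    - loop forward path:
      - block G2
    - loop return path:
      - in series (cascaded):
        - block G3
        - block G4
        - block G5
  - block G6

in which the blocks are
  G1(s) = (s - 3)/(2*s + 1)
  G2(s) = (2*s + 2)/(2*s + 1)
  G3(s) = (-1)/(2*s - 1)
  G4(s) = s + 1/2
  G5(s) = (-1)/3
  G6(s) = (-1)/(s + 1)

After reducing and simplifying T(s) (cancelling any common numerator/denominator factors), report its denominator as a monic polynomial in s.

Reducing step by step:

[1] cascade G3, G4, G5, giving (2*s + 1)/(12*s - 6)
[2] feedback reduction of G2, (G3*G4*G5), giving (12*s^2 + 6*s - 6)/(14*s^2 + 3*s - 2)
[3] multiply G1, [G2/(1+G2*(G3*G4*G5))], G6 (series), giving (-12*s^2 + 42*s - 18)/(28*s^3 + 20*s^2 - s - 2)
Step 3 gives the fully reduced T(s), with no common factor left to cancel. The denominator's leading coefficient is 28, so divide each of its coefficients by 28 to get the monic form.

Answer: s^3 + 5*s^2/7 - s/28 - 1/14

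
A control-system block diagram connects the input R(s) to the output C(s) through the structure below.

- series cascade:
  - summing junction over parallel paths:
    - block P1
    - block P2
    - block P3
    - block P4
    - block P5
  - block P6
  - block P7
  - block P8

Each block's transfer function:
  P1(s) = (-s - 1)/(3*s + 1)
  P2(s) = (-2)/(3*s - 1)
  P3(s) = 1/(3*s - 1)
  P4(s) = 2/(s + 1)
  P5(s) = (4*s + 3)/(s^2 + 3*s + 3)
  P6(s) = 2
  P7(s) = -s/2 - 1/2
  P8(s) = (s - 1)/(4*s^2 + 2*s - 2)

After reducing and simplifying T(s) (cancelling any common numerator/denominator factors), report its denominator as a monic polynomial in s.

[1] combine P1, P2, P3, P4, P5 in parallel: (-3*s^5 + 37*s^4 + 79*s^3 + 36*s^2 - 28*s - 9)/(9*s^5 + 36*s^4 + 53*s^3 + 23*s^2 - 6*s - 3)
[2] reduce the series chain (P1+P2+P3+P4+P5), P6, P7, P8: (3*s^6 - 40*s^5 - 42*s^4 + 43*s^3 + 64*s^2 - 19*s - 9)/(36*s^6 + 126*s^5 + 140*s^4 - 14*s^3 - 70*s^2 + 6)
Step 2 gives the fully reduced T(s), with no common factor left to cancel. The denominator's leading coefficient is 36, so divide each of its coefficients by 36 to get the monic form.

Hence the answer: s^6 + 7*s^5/2 + 35*s^4/9 - 7*s^3/18 - 35*s^2/18 + 1/6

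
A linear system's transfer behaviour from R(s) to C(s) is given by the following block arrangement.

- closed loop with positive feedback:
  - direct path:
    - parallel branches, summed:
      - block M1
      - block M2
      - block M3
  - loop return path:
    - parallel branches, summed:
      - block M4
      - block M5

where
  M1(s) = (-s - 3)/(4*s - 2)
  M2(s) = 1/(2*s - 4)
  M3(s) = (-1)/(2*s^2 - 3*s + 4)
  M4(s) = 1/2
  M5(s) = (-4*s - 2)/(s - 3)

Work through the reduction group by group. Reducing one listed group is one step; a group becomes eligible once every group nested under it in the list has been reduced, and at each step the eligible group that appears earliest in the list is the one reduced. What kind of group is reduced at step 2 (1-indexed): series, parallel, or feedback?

Answer: parallel

Working:
[1] add M1, M2, M3 (parallel)
[2] add M4, M5 (parallel)
[3] close the feedback loop around (M1+M2+M3), (M4+M5)
So the answer for step 2 is parallel.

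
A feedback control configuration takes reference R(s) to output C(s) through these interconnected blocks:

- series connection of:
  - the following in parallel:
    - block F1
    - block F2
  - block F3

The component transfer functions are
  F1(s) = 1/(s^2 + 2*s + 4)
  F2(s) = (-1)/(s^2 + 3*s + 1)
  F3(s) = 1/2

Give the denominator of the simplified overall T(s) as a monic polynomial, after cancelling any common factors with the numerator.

Step 1 - add F1, F2 (parallel); result (s - 3)/(s^4 + 5*s^3 + 11*s^2 + 14*s + 4)
Step 2 - cascade (F1+F2), F3; result (s - 3)/(2*s^4 + 10*s^3 + 22*s^2 + 28*s + 8)
No further cancellation is possible in the step-2 result, so that is T(s). Its denominator becomes monic after dividing by the leading coefficient 2.

Final answer: s^4 + 5*s^3 + 11*s^2 + 14*s + 4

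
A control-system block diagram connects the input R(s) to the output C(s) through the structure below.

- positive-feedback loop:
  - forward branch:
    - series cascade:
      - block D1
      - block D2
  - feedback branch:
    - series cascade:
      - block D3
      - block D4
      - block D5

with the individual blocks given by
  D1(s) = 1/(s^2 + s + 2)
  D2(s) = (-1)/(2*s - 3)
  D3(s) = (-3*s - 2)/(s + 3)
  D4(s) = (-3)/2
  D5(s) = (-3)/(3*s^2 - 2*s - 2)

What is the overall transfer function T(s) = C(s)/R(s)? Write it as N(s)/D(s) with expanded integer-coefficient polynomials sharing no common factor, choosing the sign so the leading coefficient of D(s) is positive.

The answer is (-6*s^3 - 14*s^2 + 16*s + 12)/(12*s^6 + 22*s^5 - 40*s^4 - 30*s^3 - 88*s^2 + 57*s + 54).

Reasoning:
1. combine D1, D2 in series, giving (-1)/(2*s^3 - s^2 + s - 6)
2. cascade D3, D4, D5, giving (-27*s - 18)/(6*s^3 + 14*s^2 - 16*s - 12)
3. close the feedback loop around (D1*D2), (D3*D4*D5) - this is the overall T(s), already in the required normalized form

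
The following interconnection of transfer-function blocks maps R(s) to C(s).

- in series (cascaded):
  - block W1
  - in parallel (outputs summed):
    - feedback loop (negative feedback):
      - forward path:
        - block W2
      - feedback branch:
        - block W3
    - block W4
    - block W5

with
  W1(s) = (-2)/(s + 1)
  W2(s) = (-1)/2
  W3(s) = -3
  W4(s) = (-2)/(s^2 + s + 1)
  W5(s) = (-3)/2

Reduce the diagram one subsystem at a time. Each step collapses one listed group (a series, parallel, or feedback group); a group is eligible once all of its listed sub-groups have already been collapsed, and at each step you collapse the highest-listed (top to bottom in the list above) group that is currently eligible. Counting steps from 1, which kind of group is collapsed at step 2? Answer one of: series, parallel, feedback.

Step 1 - reduce the feedback loop with forward W2 and return W3
Step 2 - parallel reduction of [W2/(1+W2*W3)], W4, W5
Step 3 - multiply W1, ([W2/(1+W2*W3)]+W4+W5) (series)
The group at step 2 is a parallel group.

Therefore the answer is parallel.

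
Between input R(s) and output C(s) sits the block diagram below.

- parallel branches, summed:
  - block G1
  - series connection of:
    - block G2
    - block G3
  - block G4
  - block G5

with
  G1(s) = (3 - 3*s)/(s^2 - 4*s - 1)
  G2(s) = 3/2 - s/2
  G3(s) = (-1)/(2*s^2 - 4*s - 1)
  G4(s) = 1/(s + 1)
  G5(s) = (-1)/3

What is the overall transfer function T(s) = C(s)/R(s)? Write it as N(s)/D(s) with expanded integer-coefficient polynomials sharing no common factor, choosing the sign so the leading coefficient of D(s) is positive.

The answer is (-4*s^5 - s^4 - 20*s^3 + 102*s^2 - 5)/(12*s^5 - 60*s^4 + 6*s^3 + 126*s^2 + 54*s + 6).

Reasoning:
Step 1 - cascade G2, G3 gives (s - 3)/(4*s^2 - 8*s - 2)
Step 2 - add G1, (G2*G3), G4, G5 (parallel): this yields T(s), and no further normalization is needed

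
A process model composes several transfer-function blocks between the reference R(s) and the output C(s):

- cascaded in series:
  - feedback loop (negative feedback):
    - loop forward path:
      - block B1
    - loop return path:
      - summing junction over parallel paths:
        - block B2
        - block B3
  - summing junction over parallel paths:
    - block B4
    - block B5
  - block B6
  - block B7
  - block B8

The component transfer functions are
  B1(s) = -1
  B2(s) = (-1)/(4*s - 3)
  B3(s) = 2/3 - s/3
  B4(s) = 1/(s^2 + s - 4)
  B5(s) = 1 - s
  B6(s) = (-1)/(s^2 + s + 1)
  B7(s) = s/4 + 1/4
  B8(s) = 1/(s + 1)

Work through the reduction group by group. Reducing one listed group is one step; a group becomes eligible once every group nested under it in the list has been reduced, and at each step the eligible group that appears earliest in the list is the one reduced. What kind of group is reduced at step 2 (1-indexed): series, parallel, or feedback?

Step 1: parallel reduction of B2, B3
Step 2: close the feedback loop around B1, (B2+B3)
Step 3: add B4, B5 (parallel)
Step 4: combine [B1/(1+B1*(B2+B3))], (B4+B5), B6, B7, B8 in series
The group at step 2 is a feedback group.

Final answer: feedback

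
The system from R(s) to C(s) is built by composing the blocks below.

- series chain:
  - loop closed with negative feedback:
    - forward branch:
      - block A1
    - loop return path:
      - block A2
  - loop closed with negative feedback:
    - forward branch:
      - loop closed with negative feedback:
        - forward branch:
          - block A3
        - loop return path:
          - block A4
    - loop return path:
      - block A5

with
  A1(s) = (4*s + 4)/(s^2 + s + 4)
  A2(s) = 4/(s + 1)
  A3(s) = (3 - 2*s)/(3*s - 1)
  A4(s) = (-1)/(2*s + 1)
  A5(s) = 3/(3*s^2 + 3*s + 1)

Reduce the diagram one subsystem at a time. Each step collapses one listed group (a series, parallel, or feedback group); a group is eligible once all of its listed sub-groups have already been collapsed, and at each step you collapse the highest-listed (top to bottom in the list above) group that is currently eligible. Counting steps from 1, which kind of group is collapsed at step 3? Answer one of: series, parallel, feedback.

The answer is feedback.

Reasoning:
Step 1 - collapse the loop (A1 forward, A2 return)
Step 2 - apply the feedback formula to A3, A4
Step 3 - feedback reduction of [A3/(1+A3*A4)], A5
Step 4 - cascade [A1/(1+A1*A2)], [[A3/(1+A3*A4)]/(1+[A3/(1+A3*A4)]*A5)]
Step 3: feedback.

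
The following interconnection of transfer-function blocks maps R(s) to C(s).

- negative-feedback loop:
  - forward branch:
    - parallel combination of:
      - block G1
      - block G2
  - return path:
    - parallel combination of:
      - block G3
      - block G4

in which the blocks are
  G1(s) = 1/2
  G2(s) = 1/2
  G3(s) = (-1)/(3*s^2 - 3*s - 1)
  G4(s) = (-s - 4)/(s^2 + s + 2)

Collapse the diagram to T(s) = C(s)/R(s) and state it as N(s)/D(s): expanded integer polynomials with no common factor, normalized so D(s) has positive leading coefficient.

Reducing step by step:

1. sum the parallel branches G1, G2: 1
2. sum the parallel branches G3, G4: (-3*s^3 - 10*s^2 + 12*s + 2)/(3*s^4 + 2*s^2 - 7*s - 2)
3. collapse the loop ((G1+G2) forward, (G3+G4) return) - this is the overall T(s), already in the required normalized form

Answer: (3*s^4 + 2*s^2 - 7*s - 2)/(3*s^4 - 3*s^3 - 8*s^2 + 5*s)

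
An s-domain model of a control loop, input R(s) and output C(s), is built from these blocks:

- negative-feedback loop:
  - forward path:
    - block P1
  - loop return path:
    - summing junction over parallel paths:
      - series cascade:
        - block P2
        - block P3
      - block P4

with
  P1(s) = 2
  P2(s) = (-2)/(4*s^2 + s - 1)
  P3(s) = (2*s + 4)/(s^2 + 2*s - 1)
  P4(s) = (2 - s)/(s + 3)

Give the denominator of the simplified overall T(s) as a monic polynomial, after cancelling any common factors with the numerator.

First reduce the diagram to T(s).

(1) cascade P2, P3; result (-4*s - 8)/(4*s^4 + 9*s^3 - 3*s^2 - 3*s + 1)
(2) parallel reduction of (P2*P3), P4; result (-4*s^5 - s^4 + 21*s^3 - 7*s^2 - 27*s - 22)/(4*s^5 + 21*s^4 + 24*s^3 - 12*s^2 - 8*s + 3)
(3) close the feedback loop around P1, ((P2*P3)+P4); result (-8*s^5 - 42*s^4 - 48*s^3 + 24*s^2 + 16*s - 6)/(4*s^5 - 19*s^4 - 66*s^3 + 26*s^2 + 62*s + 41)
The result of step 3 is T(s) in lowest terms. Its denominator has leading coefficient 4; dividing the denominator through by 4 makes it monic.

Answer: s^5 - 19*s^4/4 - 33*s^3/2 + 13*s^2/2 + 31*s/2 + 41/4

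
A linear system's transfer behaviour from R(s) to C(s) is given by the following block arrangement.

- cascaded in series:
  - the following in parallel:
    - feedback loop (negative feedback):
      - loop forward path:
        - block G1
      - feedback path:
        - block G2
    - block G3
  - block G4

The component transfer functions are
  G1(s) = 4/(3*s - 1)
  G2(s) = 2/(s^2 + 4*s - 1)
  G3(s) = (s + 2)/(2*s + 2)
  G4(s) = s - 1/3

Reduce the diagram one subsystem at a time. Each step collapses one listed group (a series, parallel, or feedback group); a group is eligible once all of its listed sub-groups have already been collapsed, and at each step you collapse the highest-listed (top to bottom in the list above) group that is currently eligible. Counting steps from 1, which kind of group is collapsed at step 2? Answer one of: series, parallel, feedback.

Step 1. apply the feedback formula to G1, G2
Step 2. add [G1/(1+G1*G2)], G3 (parallel)
Step 3. cascade ([G1/(1+G1*G2)]+G3), G4
The group at step 2 is a parallel group.

Final answer: parallel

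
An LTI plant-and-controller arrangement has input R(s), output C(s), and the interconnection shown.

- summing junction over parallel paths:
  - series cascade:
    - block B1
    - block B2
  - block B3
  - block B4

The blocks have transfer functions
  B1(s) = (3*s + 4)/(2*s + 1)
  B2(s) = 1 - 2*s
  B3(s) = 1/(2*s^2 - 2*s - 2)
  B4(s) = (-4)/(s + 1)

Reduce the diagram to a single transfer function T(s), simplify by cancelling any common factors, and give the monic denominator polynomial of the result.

First reduce the diagram to T(s).

Step 1. combine B1, B2 in series gives (-6*s^2 - 5*s + 4)/(2*s + 1)
Step 2. parallel reduction of (B1*B2), B3, B4 gives (-12*s^5 - 10*s^4 + 16*s^3 + 42*s^2 + 21*s + 1)/(4*s^4 + 2*s^3 - 8*s^2 - 8*s - 2)
Step 2 gives the fully reduced T(s), with no common factor left to cancel. The denominator's leading coefficient is 4, so divide each of its coefficients by 4 to get the monic form.

Answer: s^4 + s^3/2 - 2*s^2 - 2*s - 1/2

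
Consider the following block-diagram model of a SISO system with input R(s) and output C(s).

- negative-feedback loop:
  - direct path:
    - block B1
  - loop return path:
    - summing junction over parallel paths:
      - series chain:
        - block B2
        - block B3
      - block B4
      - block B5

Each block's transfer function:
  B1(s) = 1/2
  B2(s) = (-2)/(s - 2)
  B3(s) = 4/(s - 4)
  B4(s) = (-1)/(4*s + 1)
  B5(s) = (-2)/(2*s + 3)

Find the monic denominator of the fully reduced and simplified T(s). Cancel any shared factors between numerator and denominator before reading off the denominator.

First reduce the diagram to T(s).

Step 1: reduce the series chain B2, B3 -> (-8)/(s^2 - 6*s + 8)
Step 2: reduce the parallel group (B2*B3), B4, B5 -> (-10*s^3 - 9*s^2 - 162*s - 64)/(8*s^4 - 34*s^3 - 17*s^2 + 94*s + 24)
Step 3: close the feedback loop around B1, ((B2*B3)+B4+B5) -> (8*s^4 - 34*s^3 - 17*s^2 + 94*s + 24)/(16*s^4 - 78*s^3 - 43*s^2 + 26*s - 16)
That last expression is T(s), already simplified. Scaling its denominator by 1/16 (the reciprocal of the leading coefficient) yields the monic denominator.

Answer: s^4 - 39*s^3/8 - 43*s^2/16 + 13*s/8 - 1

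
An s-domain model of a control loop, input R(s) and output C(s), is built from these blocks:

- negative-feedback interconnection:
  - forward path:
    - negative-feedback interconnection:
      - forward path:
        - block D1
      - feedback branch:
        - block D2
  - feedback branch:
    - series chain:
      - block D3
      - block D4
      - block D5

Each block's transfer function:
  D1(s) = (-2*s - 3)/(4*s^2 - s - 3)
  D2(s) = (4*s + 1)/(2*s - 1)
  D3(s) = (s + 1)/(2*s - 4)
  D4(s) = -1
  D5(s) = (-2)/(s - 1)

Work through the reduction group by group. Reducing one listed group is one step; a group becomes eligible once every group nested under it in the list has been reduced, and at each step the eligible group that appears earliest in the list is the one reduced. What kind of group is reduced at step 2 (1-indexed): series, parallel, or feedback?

Reducing step by step:

Step 1: reduce the feedback loop with forward D1 and return D2
Step 2: cascade D3, D4, D5
Step 3: reduce the feedback loop with forward [D1/(1+D1*D2)] and return (D3*D4*D5)
At step 2 the group reduced is series.

Answer: series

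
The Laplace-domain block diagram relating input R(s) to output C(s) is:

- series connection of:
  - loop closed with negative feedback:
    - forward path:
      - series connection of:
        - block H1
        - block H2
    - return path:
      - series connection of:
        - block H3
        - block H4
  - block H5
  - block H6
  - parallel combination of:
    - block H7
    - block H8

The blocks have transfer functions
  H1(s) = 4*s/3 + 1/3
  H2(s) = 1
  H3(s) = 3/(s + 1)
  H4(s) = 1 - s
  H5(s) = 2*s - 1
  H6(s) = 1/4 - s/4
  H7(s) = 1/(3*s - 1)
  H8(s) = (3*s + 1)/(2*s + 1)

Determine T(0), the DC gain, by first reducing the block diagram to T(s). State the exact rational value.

(1) reduce the series chain H1, H2, giving 4*s/3 + 1/3
(2) multiply H3, H4 (series), giving (3 - 3*s)/(s + 1)
(3) collapse the loop ((H1*H2) forward, (H3*H4) return), giving (-4*s^2 - 5*s - 1)/(12*s^2 - 12*s - 6)
(4) combine H7, H8 in parallel, giving (9*s^2 + 2*s)/(6*s^2 + s - 1)
(5) cascade [(H1*H2)/(1+(H1*H2)*(H3*H4))], H5, H6, (H7+H8), giving (72*s^6 - 2*s^5 - 85*s^4 + 13*s^2 + 2*s)/(288*s^4 - 240*s^3 - 240*s^2 + 24*s + 24)
That last expression is T(s); at s = 0 only the constant terms survive, so T(0) = 0/24 = 0.

Answer: 0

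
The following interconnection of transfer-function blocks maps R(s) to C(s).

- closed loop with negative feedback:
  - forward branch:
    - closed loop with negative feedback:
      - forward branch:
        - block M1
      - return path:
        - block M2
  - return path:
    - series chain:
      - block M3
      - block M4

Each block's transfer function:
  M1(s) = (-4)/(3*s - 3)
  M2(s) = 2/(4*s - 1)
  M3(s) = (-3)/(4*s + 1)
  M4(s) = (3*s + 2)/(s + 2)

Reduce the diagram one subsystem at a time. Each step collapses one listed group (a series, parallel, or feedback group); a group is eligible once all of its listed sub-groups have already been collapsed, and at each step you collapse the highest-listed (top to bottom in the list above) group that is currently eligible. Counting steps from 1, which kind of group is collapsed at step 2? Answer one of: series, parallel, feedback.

The answer is series.

Reasoning:
(1) feedback reduction of M1, M2
(2) reduce the series chain M3, M4
(3) feedback reduction of [M1/(1+M1*M2)], (M3*M4)
Step 2 collapses a series group.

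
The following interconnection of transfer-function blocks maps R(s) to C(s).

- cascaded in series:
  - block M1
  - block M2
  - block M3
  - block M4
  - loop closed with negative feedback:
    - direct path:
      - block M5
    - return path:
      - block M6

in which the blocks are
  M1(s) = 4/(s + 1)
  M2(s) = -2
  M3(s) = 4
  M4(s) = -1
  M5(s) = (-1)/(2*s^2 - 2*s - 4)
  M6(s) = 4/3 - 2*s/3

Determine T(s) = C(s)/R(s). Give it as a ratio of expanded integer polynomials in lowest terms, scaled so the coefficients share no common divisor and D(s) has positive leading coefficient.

1. collapse the loop (M5 forward, M6 return): (-3)/(6*s^2 - 4*s - 16)
2. cascade M1, M2, M3, M4, [M5/(1+M5*M6)] - this is the overall T(s), already in the required normalized form

Final answer: (-48)/(3*s^3 + s^2 - 10*s - 8)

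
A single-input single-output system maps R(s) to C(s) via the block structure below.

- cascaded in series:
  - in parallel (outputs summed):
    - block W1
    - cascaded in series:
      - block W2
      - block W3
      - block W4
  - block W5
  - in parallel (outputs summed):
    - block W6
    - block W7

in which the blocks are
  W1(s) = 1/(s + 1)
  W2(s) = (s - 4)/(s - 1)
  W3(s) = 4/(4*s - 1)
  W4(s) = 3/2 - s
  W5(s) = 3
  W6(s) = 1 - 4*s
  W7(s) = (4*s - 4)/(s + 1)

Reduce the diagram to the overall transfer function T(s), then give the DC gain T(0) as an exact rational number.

(1) combine W2, W3, W4 in series = (-4*s^2 + 22*s - 24)/(4*s^2 - 5*s + 1)
(2) add W1, (W2*W3*W4) (parallel) = (-4*s^3 + 22*s^2 - 7*s - 23)/(4*s^3 - s^2 - 4*s + 1)
(3) combine W6, W7 in parallel = (-4*s^2 + s - 3)/(s + 1)
(4) combine (W1+(W2*W3*W4)), W5, (W6+W7) in series = (48*s^5 - 276*s^4 + 186*s^3 + 57*s^2 - 6*s + 207)/(4*s^4 + 3*s^3 - 5*s^2 - 3*s + 1)
The step-4 result is T(s). Setting s = 0: T(0) = 207/1 = 207.

Therefore the answer is 207.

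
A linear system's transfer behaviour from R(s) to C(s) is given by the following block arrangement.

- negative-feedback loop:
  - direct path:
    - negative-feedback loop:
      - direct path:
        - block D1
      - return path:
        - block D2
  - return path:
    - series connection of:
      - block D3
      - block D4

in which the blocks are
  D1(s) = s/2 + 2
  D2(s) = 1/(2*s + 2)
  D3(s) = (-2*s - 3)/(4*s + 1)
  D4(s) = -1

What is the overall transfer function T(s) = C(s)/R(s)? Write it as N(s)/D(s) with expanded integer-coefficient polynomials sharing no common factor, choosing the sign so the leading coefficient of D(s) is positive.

Answer: (8*s^3 + 42*s^2 + 42*s + 8)/(4*s^3 + 46*s^2 + 83*s + 32)

Working:
Step 1: apply the feedback formula to D1, D2; result (2*s^2 + 10*s + 8)/(5*s + 8)
Step 2: reduce the series chain D3, D4; result (2*s + 3)/(4*s + 1)
Step 3: apply the feedback formula to [D1/(1+D1*D2)], (D3*D4), which is the overall transfer function T(s) = C(s)/R(s) in lowest terms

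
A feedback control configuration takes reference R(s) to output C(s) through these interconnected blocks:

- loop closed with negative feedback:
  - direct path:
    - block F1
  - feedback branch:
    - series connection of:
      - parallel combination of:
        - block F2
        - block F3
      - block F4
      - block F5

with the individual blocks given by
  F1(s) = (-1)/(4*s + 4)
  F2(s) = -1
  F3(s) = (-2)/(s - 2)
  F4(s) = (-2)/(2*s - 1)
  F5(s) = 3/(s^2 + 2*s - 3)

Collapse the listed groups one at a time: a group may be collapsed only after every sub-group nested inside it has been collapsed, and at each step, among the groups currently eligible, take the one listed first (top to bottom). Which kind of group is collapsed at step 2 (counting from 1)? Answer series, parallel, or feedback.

(1) sum the parallel branches F2, F3
(2) series reduction of (F2+F3), F4, F5
(3) close the feedback loop around F1, ((F2+F3)*F4*F5)
The group at step 2 is a series group.

Therefore the answer is series.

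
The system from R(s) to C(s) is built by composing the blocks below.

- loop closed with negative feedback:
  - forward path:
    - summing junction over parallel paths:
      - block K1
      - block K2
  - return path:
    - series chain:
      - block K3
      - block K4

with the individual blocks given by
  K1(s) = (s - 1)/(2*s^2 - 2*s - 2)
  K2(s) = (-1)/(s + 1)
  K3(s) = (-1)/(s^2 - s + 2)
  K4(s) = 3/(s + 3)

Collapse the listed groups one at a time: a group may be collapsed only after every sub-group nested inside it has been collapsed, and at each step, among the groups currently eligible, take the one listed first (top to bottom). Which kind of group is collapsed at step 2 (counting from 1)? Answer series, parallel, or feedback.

Reducing step by step:

Step 1. add K1, K2 (parallel)
Step 2. cascade K3, K4
Step 3. reduce the feedback loop with forward (K1+K2) and return (K3*K4)
So the answer for step 2 is series.

Answer: series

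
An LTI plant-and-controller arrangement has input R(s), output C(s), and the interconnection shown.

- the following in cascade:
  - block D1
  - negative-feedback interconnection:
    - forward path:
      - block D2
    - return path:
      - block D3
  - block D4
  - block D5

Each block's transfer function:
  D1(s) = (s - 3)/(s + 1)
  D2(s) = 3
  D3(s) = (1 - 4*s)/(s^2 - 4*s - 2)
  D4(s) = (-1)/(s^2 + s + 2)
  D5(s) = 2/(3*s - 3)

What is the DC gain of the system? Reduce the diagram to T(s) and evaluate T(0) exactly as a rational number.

Reducing step by step:

[1] reduce the feedback loop with forward D2 and return D3, giving (3*s^2 - 12*s - 6)/(s^2 - 16*s + 1)
[2] multiply D1, [D2/(1+D2*D3)], D4, D5 (series), giving (-2*s^3 + 14*s^2 - 20*s - 12)/(s^6 - 15*s^5 - 14*s^4 - 16*s^3 + 15*s^2 + 31*s - 2)
The step-2 result is T(s). Setting s = 0: T(0) = -12/(-2) = 6.

Answer: 6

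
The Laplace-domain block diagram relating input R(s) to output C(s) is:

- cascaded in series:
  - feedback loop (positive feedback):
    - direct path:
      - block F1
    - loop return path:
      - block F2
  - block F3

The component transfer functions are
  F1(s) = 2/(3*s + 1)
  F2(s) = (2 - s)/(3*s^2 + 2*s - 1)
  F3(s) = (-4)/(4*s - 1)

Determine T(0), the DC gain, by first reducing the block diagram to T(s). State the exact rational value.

The answer is 8/5.

Reasoning:
1. feedback reduction of F1, F2 -> (6*s^2 + 4*s - 2)/(9*s^3 + 9*s^2 + s - 5)
2. cascade [F1/(1-F1*F2)], F3 -> (-24*s^2 - 16*s + 8)/(36*s^4 + 27*s^3 - 5*s^2 - 21*s + 5)
DC gain: substitute s = 0 into T(s) from step 2: T(0) = 8/5.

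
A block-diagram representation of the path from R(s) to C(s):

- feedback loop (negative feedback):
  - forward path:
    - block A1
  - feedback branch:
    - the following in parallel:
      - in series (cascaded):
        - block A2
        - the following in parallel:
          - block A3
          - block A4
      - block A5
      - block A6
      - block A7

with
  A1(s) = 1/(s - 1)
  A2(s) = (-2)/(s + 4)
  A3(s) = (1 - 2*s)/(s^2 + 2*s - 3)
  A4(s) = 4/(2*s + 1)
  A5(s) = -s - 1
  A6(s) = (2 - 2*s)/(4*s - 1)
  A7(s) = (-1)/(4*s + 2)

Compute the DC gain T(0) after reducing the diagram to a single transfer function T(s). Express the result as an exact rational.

Step 1. combine A3, A4 in parallel -> (8*s - 11)/(2*s^3 + 5*s^2 - 4*s - 3)
Step 2. cascade A2, (A3+A4) -> (22 - 16*s)/(2*s^4 + 13*s^3 + 16*s^2 - 19*s - 12)
Step 3. add (A2*(A3+A4)), A5, A6, A7 (parallel) -> (-16*s^6 - 124*s^5 - 250*s^4 + 47*s^3 + 240*s^2 + 267*s - 128)/(16*s^5 + 100*s^4 + 102*s^3 - 184*s^2 - 58*s + 24)
Step 4. reduce the feedback loop with forward A1 and return ((A2*(A3+A4))+A5+A6+A7) -> (-16*s^5 - 100*s^4 - 102*s^3 + 184*s^2 + 58*s - 24)/(40*s^5 + 248*s^4 + 239*s^3 - 366*s^2 - 349*s + 152)
That last expression is T(s); at s = 0 only the constant terms survive, so T(0) = -24/152 = -3/19.

Answer: -3/19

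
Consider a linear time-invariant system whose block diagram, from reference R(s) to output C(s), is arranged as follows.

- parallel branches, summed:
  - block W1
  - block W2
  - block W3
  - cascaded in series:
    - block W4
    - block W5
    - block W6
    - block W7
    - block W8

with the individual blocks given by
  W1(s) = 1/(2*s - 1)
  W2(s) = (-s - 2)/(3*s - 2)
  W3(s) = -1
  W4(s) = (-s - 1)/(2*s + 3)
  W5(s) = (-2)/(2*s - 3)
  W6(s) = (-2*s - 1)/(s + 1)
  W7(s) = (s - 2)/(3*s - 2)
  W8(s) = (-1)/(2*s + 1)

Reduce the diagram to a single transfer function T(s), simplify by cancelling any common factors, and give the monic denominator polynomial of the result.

Answer: s^4 - 7*s^3/6 - 23*s^2/12 + 21*s/8 - 3/4

Working:
Step 1. reduce the series chain W4, W5, W6, W7, W8 = (2*s - 4)/(12*s^3 - 8*s^2 - 27*s + 18)
Step 2. reduce the parallel group W1, W2, W3, (W4*W5*W6*W7*W8) = (-32*s^4 + 28*s^3 + 68*s^2 - 73*s + 22)/(24*s^4 - 28*s^3 - 46*s^2 + 63*s - 18)
T(s) is the step-2 result (common factors already cancelled). Leading coefficient of the denominator: 24. Divide through by 24 for the monic polynomial.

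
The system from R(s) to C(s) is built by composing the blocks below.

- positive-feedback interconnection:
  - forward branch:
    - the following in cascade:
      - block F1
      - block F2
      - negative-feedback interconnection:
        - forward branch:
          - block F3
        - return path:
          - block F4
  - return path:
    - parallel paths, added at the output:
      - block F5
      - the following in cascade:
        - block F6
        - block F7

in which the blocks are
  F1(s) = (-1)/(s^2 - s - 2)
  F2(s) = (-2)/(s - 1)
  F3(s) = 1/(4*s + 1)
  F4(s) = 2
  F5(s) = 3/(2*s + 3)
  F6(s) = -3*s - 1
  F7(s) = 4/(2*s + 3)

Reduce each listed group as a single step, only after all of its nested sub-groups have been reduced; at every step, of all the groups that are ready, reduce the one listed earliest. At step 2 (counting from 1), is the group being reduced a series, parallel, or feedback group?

(1) feedback reduction of F3, F4
(2) multiply F1, F2, [F3/(1+F3*F4)] (series)
(3) reduce the series chain F6, F7
(4) reduce the parallel group F5, (F6*F7)
(5) close the feedback loop around (F1*F2*[F3/(1+F3*F4)]), (F5+(F6*F7))
At step 2 the group reduced is series.

Hence the answer: series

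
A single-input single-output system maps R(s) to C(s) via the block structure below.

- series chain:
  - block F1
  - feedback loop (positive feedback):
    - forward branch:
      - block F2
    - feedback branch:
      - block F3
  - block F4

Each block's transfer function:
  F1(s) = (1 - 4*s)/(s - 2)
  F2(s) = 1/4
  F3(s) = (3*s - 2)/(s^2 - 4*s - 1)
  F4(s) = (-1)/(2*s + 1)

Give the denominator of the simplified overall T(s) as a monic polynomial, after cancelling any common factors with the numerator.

Step 1: reduce the feedback loop with forward F2 and return F3 = (s^2 - 4*s - 1)/(4*s^2 - 19*s - 2)
Step 2: series reduction of F1, [F2/(1-F2*F3)], F4 = (4*s^3 - 17*s^2 + 1)/(8*s^4 - 50*s^3 + 45*s^2 + 44*s + 4)
Step 2 gives the fully reduced T(s), with no common factor left to cancel. The denominator's leading coefficient is 8, so divide each of its coefficients by 8 to get the monic form.

Final answer: s^4 - 25*s^3/4 + 45*s^2/8 + 11*s/2 + 1/2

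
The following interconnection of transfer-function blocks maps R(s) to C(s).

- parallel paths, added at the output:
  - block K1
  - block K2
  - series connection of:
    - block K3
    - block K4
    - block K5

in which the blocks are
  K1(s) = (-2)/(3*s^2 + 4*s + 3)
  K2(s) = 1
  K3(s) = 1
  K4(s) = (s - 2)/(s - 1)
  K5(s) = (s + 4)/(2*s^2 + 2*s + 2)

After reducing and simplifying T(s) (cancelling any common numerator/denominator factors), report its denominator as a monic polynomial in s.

1. combine K3, K4, K5 in series gives (s^2 + 2*s - 8)/(2*s^3 - 2)
2. combine K1, K2, (K3*K4*K5) in parallel gives (6*s^5 + 11*s^4 + 12*s^3 - 19*s^2 - 34*s - 26)/(6*s^5 + 8*s^4 + 6*s^3 - 6*s^2 - 8*s - 6)
That last expression is T(s), already simplified. Scaling its denominator by 1/6 (the reciprocal of the leading coefficient) yields the monic denominator.

Hence the answer: s^5 + 4*s^4/3 + s^3 - s^2 - 4*s/3 - 1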